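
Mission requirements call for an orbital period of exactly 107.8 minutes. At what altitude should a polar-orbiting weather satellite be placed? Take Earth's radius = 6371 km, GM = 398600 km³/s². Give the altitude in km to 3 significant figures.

1130 km

T = 107.8 min = 6468.0 s.
From T = 2π√(a³/μ): a = (μ T²/4π²)^(1/3) = (398600 × 6468.0² / 4π²)^(1/3) = 7503 km.
Altitude h = a − R = 7503 − 6371 = 1132 km.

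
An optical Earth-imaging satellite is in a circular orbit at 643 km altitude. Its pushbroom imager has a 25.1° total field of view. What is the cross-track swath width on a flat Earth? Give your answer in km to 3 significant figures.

Half-angle = 25.1°/2 = 12.55°.
Swath width ≈ 2h·tan(θ/2) = 2 × 643 × tan(12.55°) = 286.3 km.

286 km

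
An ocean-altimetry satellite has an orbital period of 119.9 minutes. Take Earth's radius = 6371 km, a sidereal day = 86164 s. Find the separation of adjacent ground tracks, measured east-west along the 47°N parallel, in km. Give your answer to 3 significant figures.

T = 119.9 min = 7194.0 s.
Node shift per orbit = (7194.0/86164) × 360° = 30.06°.
Equatorial spacing = 30.06 × 111.2 km/° = 3342 km.
At 47° latitude, spacing = 3342 × cos(47°) = 2279 km.

2280 km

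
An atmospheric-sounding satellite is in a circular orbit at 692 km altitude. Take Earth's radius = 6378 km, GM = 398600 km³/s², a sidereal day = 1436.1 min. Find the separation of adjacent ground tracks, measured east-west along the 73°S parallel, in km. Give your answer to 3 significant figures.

804 km

Semi-major axis a = 6378 + 692 = 7070 km. Period T = 2π√(a³/μ) = 2π√(7070³/398600) = 5916.2 s = 98.60 min.
Node shift per orbit = (5916.2/86166) × 360° = 24.72°.
Equatorial spacing = 24.72 × 111.3 km/° = 2751 km.
At 73° latitude, spacing = 2751 × cos(73°) = 804 km.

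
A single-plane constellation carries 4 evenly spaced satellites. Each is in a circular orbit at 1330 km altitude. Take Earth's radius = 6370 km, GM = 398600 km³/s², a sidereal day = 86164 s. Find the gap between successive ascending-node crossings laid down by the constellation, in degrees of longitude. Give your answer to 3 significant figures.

Semi-major axis a = 6370 + 1330 = 7700 km. Period T = 2π√(a³/μ) = 2π√(7700³/398600) = 6724.3 s = 112.07 min.
Single-satellite node shift = (6724.3/86164) × 360° = 28.09°.
With 4 satellites evenly phased, successive equator crossings are 28.09/4 = 7.024° apart.

7.02°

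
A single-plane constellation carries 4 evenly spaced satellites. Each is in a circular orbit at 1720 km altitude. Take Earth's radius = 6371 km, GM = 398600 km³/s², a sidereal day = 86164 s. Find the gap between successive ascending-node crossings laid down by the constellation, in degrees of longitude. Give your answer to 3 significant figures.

Semi-major axis a = 6371 + 1720 = 8091 km. Period T = 2π√(a³/μ) = 2π√(8091³/398600) = 7242.9 s = 120.72 min.
Single-satellite node shift = (7242.9/86164) × 360° = 30.26°.
With 4 satellites evenly phased, successive equator crossings are 30.26/4 = 7.565° apart.

7.57°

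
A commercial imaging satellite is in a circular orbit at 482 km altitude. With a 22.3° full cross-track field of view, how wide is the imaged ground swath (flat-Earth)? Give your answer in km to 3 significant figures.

190 km

Half-angle = 22.3°/2 = 11.15°.
Swath width ≈ 2h·tan(θ/2) = 2 × 482 × tan(11.15°) = 190.0 km.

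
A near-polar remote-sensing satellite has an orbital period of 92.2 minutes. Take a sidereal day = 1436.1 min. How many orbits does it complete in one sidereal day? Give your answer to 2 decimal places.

T = 92.2 min = 5532.0 s.
Orbits per sidereal day = 86166 / 5532.0 = 15.576.

15.58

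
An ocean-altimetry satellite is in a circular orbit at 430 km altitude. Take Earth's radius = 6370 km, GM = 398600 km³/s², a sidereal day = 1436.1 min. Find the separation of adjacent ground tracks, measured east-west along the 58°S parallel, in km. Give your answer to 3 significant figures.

1370 km

Semi-major axis a = 6370 + 430 = 6800 km. Period T = 2π√(a³/μ) = 2π√(6800³/398600) = 5580.5 s = 93.01 min.
Node shift per orbit = (5580.5/86166) × 360° = 23.32°.
Equatorial spacing = 23.32 × 111.2 km/° = 2592 km.
At 58° latitude, spacing = 2592 × cos(58°) = 1374 km.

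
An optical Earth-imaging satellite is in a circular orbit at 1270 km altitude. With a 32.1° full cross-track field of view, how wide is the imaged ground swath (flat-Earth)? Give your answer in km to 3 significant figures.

Half-angle = 32.1°/2 = 16.05°.
Swath width ≈ 2h·tan(θ/2) = 2 × 1270 × tan(16.05°) = 730.7 km.

731 km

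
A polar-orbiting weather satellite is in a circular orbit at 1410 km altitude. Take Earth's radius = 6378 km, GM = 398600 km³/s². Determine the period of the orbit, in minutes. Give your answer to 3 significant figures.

Semi-major axis a = 6378 + 1410 = 7788 km. Period T = 2π√(a³/μ) = 2π√(7788³/398600) = 6839.9 s = 114.00 min.

114 min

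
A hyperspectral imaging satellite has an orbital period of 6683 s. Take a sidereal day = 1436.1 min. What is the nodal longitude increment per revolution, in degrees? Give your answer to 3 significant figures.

27.9°

During one orbit Earth rotates (6683.0 / 86166) × 360° = 27.92°.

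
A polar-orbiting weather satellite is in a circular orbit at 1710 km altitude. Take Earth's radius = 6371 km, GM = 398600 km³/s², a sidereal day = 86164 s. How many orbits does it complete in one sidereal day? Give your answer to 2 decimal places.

Semi-major axis a = 6371 + 1710 = 8081 km. Period T = 2π√(a³/μ) = 2π√(8081³/398600) = 7229.5 s = 120.49 min.
Orbits per sidereal day = 86164 / 7229.5 = 11.918.

11.92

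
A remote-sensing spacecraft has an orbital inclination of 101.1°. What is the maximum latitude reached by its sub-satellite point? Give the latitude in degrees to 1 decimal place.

Retrograde orbit: the ground track reaches ±(180° − i) = ±(180 − 101.1) = ±78.9°.

78.9°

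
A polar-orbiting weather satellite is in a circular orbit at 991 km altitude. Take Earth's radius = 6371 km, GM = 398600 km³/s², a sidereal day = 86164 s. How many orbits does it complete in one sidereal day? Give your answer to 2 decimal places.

Semi-major axis a = 6371 + 991 = 7362 km. Period T = 2π√(a³/μ) = 2π√(7362³/398600) = 6286.4 s = 104.77 min.
Orbits per sidereal day = 86164 / 6286.4 = 13.706.

13.71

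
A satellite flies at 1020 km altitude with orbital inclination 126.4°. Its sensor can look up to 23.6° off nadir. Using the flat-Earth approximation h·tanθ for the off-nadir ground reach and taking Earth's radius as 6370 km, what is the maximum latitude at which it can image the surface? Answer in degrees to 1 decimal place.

57.6°

Retrograde orbit: the ground track reaches ±(180° − i) = ±(180 − 126.4) = ±53.6°.
Sensor half-swath on the ground ≈ 1020·tan(23.6°) = 446 km = 4.01° of latitude.
Maximum observable latitude ≈ 53.6 + 4.01 = 57.6°.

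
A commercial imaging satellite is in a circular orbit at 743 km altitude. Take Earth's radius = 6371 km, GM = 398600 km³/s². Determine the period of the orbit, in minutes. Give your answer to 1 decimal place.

99.5 min

Semi-major axis a = 6371 + 743 = 7114 km. Period T = 2π√(a³/μ) = 2π√(7114³/398600) = 5971.5 s = 99.52 min.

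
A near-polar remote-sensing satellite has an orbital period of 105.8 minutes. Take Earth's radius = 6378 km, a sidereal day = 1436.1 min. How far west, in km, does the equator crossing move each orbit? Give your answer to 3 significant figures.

2950 km

T = 105.8 min = 6348.0 s.
During one orbit Earth rotates (6348.0 / 86166) × 360° = 26.52°.
At the equator that is 26.52° × (2π·6378/360) km/° = 26.52 × 111.3 = 2952 km.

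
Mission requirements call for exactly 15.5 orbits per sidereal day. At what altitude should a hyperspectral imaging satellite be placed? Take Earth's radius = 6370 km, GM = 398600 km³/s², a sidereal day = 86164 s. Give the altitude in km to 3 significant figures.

Required period T = 86164 / 15.5 = 5559.0 s.
From T = 2π√(a³/μ): a = (μ T²/4π²)^(1/3) = (398600 × 5559.0² / 4π²)^(1/3) = 6782 km.
Altitude h = a − R = 6782 − 6370 = 412 km.

412 km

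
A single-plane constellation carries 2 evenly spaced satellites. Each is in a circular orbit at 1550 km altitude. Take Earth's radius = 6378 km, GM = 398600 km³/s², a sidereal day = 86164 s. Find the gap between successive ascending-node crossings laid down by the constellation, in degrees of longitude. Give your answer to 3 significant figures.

14.7°

Semi-major axis a = 6378 + 1550 = 7928 km. Period T = 2π√(a³/μ) = 2π√(7928³/398600) = 7025.2 s = 117.09 min.
Single-satellite node shift = (7025.2/86164) × 360° = 29.35°.
With 2 satellites evenly phased, successive equator crossings are 29.35/2 = 14.676° apart.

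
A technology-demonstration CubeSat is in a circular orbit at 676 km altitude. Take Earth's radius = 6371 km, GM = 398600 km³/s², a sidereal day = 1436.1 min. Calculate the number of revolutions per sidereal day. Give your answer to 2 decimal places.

Semi-major axis a = 6371 + 676 = 7047 km. Period T = 2π√(a³/μ) = 2π√(7047³/398600) = 5887.3 s = 98.12 min.
Orbits per sidereal day = 86166 / 5887.3 = 14.636.

14.64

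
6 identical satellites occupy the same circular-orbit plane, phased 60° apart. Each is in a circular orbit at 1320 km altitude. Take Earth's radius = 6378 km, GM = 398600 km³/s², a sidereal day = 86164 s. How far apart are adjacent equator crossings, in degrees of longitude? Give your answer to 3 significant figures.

4.68°

Semi-major axis a = 6378 + 1320 = 7698 km. Period T = 2π√(a³/μ) = 2π√(7698³/398600) = 6721.7 s = 112.03 min.
Single-satellite node shift = (6721.7/86164) × 360° = 28.08°.
With 6 satellites evenly phased, successive equator crossings are 28.08/6 = 4.681° apart.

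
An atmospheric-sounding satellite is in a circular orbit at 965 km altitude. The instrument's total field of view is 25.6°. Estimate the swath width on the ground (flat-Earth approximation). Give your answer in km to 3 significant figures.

Half-angle = 25.6°/2 = 12.8°.
Swath width ≈ 2h·tan(θ/2) = 2 × 965 × tan(12.8°) = 438.5 km.

438 km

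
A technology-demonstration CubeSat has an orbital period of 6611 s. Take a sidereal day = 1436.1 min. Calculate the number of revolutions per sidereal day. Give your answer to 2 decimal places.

13.03

Orbits per sidereal day = 86166 / 6611.0 = 13.034.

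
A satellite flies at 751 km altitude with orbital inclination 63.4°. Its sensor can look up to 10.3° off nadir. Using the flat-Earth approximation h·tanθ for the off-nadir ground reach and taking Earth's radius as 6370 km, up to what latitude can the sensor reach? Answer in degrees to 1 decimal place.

For a prograde orbit the ground track reaches latitude ±i = ±63.4°.
Sensor half-swath on the ground ≈ 751·tan(10.3°) = 136 km = 1.23° of latitude.
Maximum observable latitude ≈ 63.4 + 1.23 = 64.6°.

64.6°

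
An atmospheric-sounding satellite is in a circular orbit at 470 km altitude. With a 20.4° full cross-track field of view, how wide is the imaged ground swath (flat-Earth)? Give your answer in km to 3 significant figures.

Half-angle = 20.4°/2 = 10.2°.
Swath width ≈ 2h·tan(θ/2) = 2 × 470 × tan(10.2°) = 169.1 km.

169 km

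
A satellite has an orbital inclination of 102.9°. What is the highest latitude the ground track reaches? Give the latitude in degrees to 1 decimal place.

Retrograde orbit: the ground track reaches ±(180° − i) = ±(180 − 102.9) = ±77.1°.

77.1°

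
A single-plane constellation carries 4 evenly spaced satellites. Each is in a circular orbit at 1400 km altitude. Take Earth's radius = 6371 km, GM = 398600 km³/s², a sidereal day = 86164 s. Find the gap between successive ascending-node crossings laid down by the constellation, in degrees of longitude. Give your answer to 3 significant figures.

Semi-major axis a = 6371 + 1400 = 7771 km. Period T = 2π√(a³/μ) = 2π√(7771³/398600) = 6817.5 s = 113.63 min.
Single-satellite node shift = (6817.5/86164) × 360° = 28.48°.
With 4 satellites evenly phased, successive equator crossings are 28.48/4 = 7.121° apart.

7.12°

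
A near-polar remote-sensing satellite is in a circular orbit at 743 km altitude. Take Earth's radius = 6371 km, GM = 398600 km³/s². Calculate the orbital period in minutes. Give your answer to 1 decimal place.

99.5 min

Semi-major axis a = 6371 + 743 = 7114 km. Period T = 2π√(a³/μ) = 2π√(7114³/398600) = 5971.5 s = 99.52 min.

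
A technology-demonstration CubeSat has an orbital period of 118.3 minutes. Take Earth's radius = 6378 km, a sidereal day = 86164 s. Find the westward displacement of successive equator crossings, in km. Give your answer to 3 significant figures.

3300 km

T = 118.3 min = 7098.0 s.
During one orbit Earth rotates (7098.0 / 86164) × 360° = 29.66°.
At the equator that is 29.66° × (2π·6378/360) km/° = 29.66 × 111.3 = 3301 km.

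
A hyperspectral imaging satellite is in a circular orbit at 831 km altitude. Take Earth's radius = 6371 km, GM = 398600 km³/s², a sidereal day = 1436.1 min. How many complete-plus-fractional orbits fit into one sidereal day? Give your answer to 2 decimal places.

Semi-major axis a = 6371 + 831 = 7202 km. Period T = 2π√(a³/μ) = 2π√(7202³/398600) = 6082.6 s = 101.38 min.
Orbits per sidereal day = 86166 / 6082.6 = 14.166.

14.17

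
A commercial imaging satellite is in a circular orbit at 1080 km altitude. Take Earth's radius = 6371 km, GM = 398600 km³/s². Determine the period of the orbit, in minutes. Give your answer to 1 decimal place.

Semi-major axis a = 6371 + 1080 = 7451 km. Period T = 2π√(a³/μ) = 2π√(7451³/398600) = 6400.8 s = 106.68 min.

106.7 min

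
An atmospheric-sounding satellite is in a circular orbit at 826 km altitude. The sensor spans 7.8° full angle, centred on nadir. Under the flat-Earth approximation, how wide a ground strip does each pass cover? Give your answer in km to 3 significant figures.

113 km

Half-angle = 7.8°/2 = 3.9°.
Swath width ≈ 2h·tan(θ/2) = 2 × 826 × tan(3.9°) = 112.6 km.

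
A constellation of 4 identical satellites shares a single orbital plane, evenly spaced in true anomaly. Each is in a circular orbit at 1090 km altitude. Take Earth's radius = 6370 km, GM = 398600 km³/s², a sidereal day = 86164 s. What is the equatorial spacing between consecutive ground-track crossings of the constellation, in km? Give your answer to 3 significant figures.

Semi-major axis a = 6370 + 1090 = 7460 km. Period T = 2π√(a³/μ) = 2π√(7460³/398600) = 6412.4 s = 106.87 min.
Single-satellite node shift = (6412.4/86164) × 360° = 26.79°.
With 4 satellites evenly phased, successive equator crossings are 26.79/4 = 6.698° apart.
That is 6.698 × 111.2 = 745 km at the equator.

745 km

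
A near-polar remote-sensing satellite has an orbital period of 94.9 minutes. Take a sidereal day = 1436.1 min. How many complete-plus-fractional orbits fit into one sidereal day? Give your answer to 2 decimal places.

15.13

T = 94.9 min = 5694.0 s.
Orbits per sidereal day = 86166 / 5694.0 = 15.133.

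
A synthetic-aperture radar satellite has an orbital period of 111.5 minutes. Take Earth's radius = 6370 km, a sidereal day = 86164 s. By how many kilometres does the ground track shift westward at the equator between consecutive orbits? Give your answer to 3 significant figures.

3110 km

T = 111.5 min = 6690.0 s.
During one orbit Earth rotates (6690.0 / 86164) × 360° = 27.95°.
At the equator that is 27.95° × (2π·6370/360) km/° = 27.95 × 111.2 = 3108 km.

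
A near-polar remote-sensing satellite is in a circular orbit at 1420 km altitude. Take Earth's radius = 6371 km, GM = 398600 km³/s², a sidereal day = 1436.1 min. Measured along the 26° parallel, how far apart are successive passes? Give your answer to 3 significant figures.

2860 km

Semi-major axis a = 6371 + 1420 = 7791 km. Period T = 2π√(a³/μ) = 2π√(7791³/398600) = 6843.9 s = 114.06 min.
Node shift per orbit = (6843.9/86166) × 360° = 28.59°.
Equatorial spacing = 28.59 × 111.2 km/° = 3179 km.
At 26° latitude, spacing = 3179 × cos(26°) = 2858 km.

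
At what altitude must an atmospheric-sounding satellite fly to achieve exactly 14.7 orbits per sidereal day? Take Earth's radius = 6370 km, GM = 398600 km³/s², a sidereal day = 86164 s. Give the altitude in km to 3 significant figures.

Required period T = 86164 / 14.7 = 5861.5 s.
From T = 2π√(a³/μ): a = (μ T²/4π²)^(1/3) = (398600 × 5861.5² / 4π²)^(1/3) = 7026 km.
Altitude h = a − R = 7026 − 6370 = 656 km.

656 km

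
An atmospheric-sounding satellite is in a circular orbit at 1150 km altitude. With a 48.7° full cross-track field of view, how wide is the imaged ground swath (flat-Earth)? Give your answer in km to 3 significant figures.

1040 km

Half-angle = 48.7°/2 = 24.35°.
Swath width ≈ 2h·tan(θ/2) = 2 × 1150 × tan(24.35°) = 1040.9 km.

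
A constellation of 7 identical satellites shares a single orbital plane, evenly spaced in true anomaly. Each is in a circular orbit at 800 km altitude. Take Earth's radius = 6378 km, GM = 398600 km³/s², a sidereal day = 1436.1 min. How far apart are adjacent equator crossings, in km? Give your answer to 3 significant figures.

402 km

Semi-major axis a = 6378 + 800 = 7178 km. Period T = 2π√(a³/μ) = 2π√(7178³/398600) = 6052.2 s = 100.87 min.
Single-satellite node shift = (6052.2/86166) × 360° = 25.29°.
With 7 satellites evenly phased, successive equator crossings are 25.29/7 = 3.612° apart.
That is 3.612 × 111.3 = 402 km at the equator.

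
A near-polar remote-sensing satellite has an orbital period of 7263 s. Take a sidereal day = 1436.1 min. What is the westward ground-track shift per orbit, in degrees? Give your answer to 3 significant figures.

30.3°

During one orbit Earth rotates (7263.0 / 86166) × 360° = 30.34°.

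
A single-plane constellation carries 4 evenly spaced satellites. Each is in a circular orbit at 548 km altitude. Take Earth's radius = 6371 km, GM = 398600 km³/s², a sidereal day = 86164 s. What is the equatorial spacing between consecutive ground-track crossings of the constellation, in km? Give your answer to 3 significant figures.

Semi-major axis a = 6371 + 548 = 6919 km. Period T = 2π√(a³/μ) = 2π√(6919³/398600) = 5727.6 s = 95.46 min.
Single-satellite node shift = (5727.6/86164) × 360° = 23.93°.
With 4 satellites evenly phased, successive equator crossings are 23.93/4 = 5.983° apart.
That is 5.983 × 111.2 = 665 km at the equator.

665 km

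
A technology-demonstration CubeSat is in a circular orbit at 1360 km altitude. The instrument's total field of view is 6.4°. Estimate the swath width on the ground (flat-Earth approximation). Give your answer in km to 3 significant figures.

152 km

Half-angle = 6.4°/2 = 3.2°.
Swath width ≈ 2h·tan(θ/2) = 2 × 1360 × tan(3.2°) = 152.1 km.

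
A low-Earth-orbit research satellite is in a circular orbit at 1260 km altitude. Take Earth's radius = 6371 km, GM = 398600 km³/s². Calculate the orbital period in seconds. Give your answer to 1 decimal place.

Semi-major axis a = 6371 + 1260 = 7631 km. Period T = 2π√(a³/μ) = 2π√(7631³/398600) = 6634.1 s = 110.57 min.

6634.1 seconds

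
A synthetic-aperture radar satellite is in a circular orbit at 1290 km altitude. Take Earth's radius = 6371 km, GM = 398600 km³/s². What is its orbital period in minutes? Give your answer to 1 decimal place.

111.2 min

Semi-major axis a = 6371 + 1290 = 7661 km. Period T = 2π√(a³/μ) = 2π√(7661³/398600) = 6673.3 s = 111.22 min.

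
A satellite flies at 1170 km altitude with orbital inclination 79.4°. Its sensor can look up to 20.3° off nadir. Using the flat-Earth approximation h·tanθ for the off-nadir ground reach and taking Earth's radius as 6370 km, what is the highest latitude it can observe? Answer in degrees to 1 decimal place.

For a prograde orbit the ground track reaches latitude ±i = ±79.4°.
Sensor half-swath on the ground ≈ 1170·tan(20.3°) = 433 km = 3.89° of latitude.
Maximum observable latitude ≈ 79.4 + 3.89 = 83.3°.

83.3°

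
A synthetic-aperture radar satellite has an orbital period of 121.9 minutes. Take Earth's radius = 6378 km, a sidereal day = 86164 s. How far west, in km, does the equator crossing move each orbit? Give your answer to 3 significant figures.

3400 km

T = 121.9 min = 7314.0 s.
During one orbit Earth rotates (7314.0 / 86164) × 360° = 30.56°.
At the equator that is 30.56° × (2π·6378/360) km/° = 30.56 × 111.3 = 3402 km.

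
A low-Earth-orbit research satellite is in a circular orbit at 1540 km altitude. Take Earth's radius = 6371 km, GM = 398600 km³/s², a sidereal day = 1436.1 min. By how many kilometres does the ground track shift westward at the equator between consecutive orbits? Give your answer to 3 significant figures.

Semi-major axis a = 6371 + 1540 = 7911 km. Period T = 2π√(a³/μ) = 2π√(7911³/398600) = 7002.6 s = 116.71 min.
During one orbit Earth rotates (7002.6 / 86166) × 360° = 29.26°.
At the equator that is 29.26° × (2π·6371/360) km/° = 29.26 × 111.2 = 3253 km.

3250 km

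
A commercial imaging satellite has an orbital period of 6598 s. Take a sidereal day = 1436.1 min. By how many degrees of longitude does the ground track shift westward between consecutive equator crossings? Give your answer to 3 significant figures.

During one orbit Earth rotates (6598.0 / 86166) × 360° = 27.57°.

27.6°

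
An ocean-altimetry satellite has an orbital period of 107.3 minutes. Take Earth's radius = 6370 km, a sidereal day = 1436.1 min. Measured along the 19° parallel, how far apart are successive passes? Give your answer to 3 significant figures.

T = 107.3 min = 6438.0 s.
Node shift per orbit = (6438.0/86166) × 360° = 26.90°.
Equatorial spacing = 26.90 × 111.2 km/° = 2990 km.
At 19° latitude, spacing = 2990 × cos(19°) = 2828 km.

2830 km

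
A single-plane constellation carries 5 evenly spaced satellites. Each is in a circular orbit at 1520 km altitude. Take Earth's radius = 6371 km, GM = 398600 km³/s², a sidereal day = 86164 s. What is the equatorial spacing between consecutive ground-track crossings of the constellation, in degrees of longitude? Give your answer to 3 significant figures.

5.83°

Semi-major axis a = 6371 + 1520 = 7891 km. Period T = 2π√(a³/μ) = 2π√(7891³/398600) = 6976.0 s = 116.27 min.
Single-satellite node shift = (6976.0/86164) × 360° = 29.15°.
With 5 satellites evenly phased, successive equator crossings are 29.15/5 = 5.829° apart.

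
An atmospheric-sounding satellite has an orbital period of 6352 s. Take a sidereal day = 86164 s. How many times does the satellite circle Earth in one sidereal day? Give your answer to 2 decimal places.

Orbits per sidereal day = 86164 / 6352.0 = 13.565.

13.56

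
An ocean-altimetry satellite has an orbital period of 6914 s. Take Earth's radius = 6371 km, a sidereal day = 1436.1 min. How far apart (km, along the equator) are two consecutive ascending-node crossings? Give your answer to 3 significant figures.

3210 km

During one orbit Earth rotates (6914.0 / 86166) × 360° = 28.89°.
At the equator that is 28.89° × (2π·6371/360) km/° = 28.89 × 111.2 = 3212 km.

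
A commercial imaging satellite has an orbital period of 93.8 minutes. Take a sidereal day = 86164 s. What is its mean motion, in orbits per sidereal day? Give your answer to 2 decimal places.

T = 93.8 min = 5628.0 s.
Orbits per sidereal day = 86164 / 5628.0 = 15.310.

15.31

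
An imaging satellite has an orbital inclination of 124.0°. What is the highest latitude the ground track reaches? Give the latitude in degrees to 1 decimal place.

56.0°

Retrograde orbit: the ground track reaches ±(180° − i) = ±(180 − 124.0) = ±56.0°.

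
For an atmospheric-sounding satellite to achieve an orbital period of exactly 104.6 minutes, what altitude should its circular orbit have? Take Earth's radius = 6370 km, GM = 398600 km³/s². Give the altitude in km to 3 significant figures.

984 km

T = 104.6 min = 6276.0 s.
From T = 2π√(a³/μ): a = (μ T²/4π²)^(1/3) = (398600 × 6276.0² / 4π²)^(1/3) = 7354 km.
Altitude h = a − R = 7354 − 6370 = 984 km.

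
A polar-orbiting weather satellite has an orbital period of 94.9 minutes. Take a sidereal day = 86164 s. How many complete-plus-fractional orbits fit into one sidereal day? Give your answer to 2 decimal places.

15.13

T = 94.9 min = 5694.0 s.
Orbits per sidereal day = 86164 / 5694.0 = 15.132.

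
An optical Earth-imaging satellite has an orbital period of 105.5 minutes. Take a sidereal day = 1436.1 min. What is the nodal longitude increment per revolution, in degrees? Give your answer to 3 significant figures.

T = 105.5 min = 6330.0 s.
During one orbit Earth rotates (6330.0 / 86166) × 360° = 26.45°.

26.4°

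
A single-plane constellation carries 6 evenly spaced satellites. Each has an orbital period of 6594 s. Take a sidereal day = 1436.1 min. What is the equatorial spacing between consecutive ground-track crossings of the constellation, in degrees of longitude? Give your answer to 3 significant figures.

Single-satellite node shift = (6594.0/86166) × 360° = 27.55°.
With 6 satellites evenly phased, successive equator crossings are 27.55/6 = 4.592° apart.

4.59°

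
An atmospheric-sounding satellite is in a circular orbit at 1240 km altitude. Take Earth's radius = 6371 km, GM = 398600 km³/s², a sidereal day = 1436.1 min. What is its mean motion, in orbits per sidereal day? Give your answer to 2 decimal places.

Semi-major axis a = 6371 + 1240 = 7611 km. Period T = 2π√(a³/μ) = 2π√(7611³/398600) = 6608.1 s = 110.13 min.
Orbits per sidereal day = 86166 / 6608.1 = 13.040.

13.04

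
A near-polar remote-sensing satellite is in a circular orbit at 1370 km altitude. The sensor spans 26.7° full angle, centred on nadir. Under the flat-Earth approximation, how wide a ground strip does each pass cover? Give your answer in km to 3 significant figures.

Half-angle = 26.7°/2 = 13.35°.
Swath width ≈ 2h·tan(θ/2) = 2 × 1370 × tan(13.35°) = 650.2 km.

650 km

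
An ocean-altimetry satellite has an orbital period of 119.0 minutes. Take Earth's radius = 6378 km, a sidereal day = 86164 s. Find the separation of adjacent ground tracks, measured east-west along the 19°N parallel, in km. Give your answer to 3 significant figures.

3140 km

T = 119.0 min = 7140.0 s.
Node shift per orbit = (7140.0/86164) × 360° = 29.83°.
Equatorial spacing = 29.83 × 111.3 km/° = 3321 km.
At 19° latitude, spacing = 3321 × cos(19°) = 3140 km.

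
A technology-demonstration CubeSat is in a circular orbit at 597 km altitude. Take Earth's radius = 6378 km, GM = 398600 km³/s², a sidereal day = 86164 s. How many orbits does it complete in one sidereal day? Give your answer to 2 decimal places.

14.86

Semi-major axis a = 6378 + 597 = 6975 km. Period T = 2π√(a³/μ) = 2π√(6975³/398600) = 5797.3 s = 96.62 min.
Orbits per sidereal day = 86164 / 5797.3 = 14.863.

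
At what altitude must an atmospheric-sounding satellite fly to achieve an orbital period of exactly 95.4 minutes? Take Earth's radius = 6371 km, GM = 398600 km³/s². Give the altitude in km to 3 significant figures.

T = 95.4 min = 5724.0 s.
From T = 2π√(a³/μ): a = (μ T²/4π²)^(1/3) = (398600 × 5724.0² / 4π²)^(1/3) = 6916 km.
Altitude h = a − R = 6916 − 6371 = 545 km.

545 km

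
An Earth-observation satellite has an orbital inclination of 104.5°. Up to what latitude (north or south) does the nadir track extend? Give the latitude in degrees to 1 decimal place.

Retrograde orbit: the ground track reaches ±(180° − i) = ±(180 − 104.5) = ±75.5°.

75.5°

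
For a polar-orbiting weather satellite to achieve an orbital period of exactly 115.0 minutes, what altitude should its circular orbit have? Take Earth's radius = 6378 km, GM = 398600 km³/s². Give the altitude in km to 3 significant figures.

1460 km

T = 115.0 min = 6900.0 s.
From T = 2π√(a³/μ): a = (μ T²/4π²)^(1/3) = (398600 × 6900.0² / 4π²)^(1/3) = 7834 km.
Altitude h = a − R = 7834 − 6378 = 1456 km.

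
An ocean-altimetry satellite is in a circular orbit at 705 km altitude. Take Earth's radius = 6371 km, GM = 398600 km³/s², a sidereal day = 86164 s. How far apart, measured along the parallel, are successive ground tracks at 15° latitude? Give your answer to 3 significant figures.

Semi-major axis a = 6371 + 705 = 7076 km. Period T = 2π√(a³/μ) = 2π√(7076³/398600) = 5923.7 s = 98.73 min.
Node shift per orbit = (5923.7/86164) × 360° = 24.75°.
Equatorial spacing = 24.75 × 111.2 km/° = 2752 km.
At 15° latitude, spacing = 2752 × cos(15°) = 2658 km.

2660 km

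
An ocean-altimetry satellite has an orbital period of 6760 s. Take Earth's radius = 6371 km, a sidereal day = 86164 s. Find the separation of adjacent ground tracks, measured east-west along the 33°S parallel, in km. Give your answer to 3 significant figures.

2630 km

Node shift per orbit = (6760.0/86164) × 360° = 28.24°.
Equatorial spacing = 28.24 × 111.2 km/° = 3141 km.
At 33° latitude, spacing = 3141 × cos(33°) = 2634 km.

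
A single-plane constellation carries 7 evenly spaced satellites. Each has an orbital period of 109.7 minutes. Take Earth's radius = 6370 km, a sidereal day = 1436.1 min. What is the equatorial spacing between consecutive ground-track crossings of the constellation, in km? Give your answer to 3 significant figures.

T = 109.7 min = 6582.0 s.
Single-satellite node shift = (6582.0/86166) × 360° = 27.50°.
With 7 satellites evenly phased, successive equator crossings are 27.50/7 = 3.928° apart.
That is 3.928 × 111.2 = 437 km at the equator.

437 km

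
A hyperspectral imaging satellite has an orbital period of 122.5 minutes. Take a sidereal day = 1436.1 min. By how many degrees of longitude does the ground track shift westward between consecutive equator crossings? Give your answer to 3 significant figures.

30.7°

T = 122.5 min = 7350.0 s.
During one orbit Earth rotates (7350.0 / 86166) × 360° = 30.71°.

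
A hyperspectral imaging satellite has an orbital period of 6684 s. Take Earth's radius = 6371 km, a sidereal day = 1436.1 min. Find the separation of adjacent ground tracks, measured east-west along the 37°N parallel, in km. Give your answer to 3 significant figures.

2480 km

Node shift per orbit = (6684.0/86166) × 360° = 27.93°.
Equatorial spacing = 27.93 × 111.2 km/° = 3105 km.
At 37° latitude, spacing = 3105 × cos(37°) = 2480 km.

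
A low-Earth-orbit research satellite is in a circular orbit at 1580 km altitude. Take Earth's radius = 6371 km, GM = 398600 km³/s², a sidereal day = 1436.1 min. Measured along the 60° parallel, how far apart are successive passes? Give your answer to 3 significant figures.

Semi-major axis a = 6371 + 1580 = 7951 km. Period T = 2π√(a³/μ) = 2π√(7951³/398600) = 7055.8 s = 117.60 min.
Node shift per orbit = (7055.8/86166) × 360° = 29.48°.
Equatorial spacing = 29.48 × 111.2 km/° = 3278 km.
At 60° latitude, spacing = 3278 × cos(60°) = 1639 km.

1640 km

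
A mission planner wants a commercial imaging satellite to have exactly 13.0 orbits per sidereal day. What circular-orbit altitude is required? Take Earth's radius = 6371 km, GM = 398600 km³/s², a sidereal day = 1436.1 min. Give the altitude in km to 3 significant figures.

1260 km

Required period T = 86166 / 13.0 = 6628.2 s.
From T = 2π√(a³/μ): a = (μ T²/4π²)^(1/3) = (398600 × 6628.2² / 4π²)^(1/3) = 7626 km.
Altitude h = a − R = 7626 − 6371 = 1255 km.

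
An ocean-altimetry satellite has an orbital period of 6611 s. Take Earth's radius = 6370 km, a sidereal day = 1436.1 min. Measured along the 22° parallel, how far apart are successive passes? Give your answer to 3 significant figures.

Node shift per orbit = (6611.0/86166) × 360° = 27.62°.
Equatorial spacing = 27.62 × 111.2 km/° = 3071 km.
At 22° latitude, spacing = 3071 × cos(22°) = 2847 km.

2850 km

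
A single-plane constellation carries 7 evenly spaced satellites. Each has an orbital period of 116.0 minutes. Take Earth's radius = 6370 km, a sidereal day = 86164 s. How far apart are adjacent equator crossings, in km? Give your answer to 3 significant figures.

462 km

T = 116.0 min = 6960.0 s.
Single-satellite node shift = (6960.0/86164) × 360° = 29.08°.
With 7 satellites evenly phased, successive equator crossings are 29.08/7 = 4.154° apart.
That is 4.154 × 111.2 = 462 km at the equator.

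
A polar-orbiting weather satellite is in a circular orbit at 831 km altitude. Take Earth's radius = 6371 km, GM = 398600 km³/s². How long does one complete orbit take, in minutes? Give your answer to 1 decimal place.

Semi-major axis a = 6371 + 831 = 7202 km. Period T = 2π√(a³/μ) = 2π√(7202³/398600) = 6082.6 s = 101.38 min.

101.4 min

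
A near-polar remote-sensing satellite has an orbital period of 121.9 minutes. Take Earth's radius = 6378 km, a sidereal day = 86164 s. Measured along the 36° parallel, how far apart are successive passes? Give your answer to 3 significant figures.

T = 121.9 min = 7314.0 s.
Node shift per orbit = (7314.0/86164) × 360° = 30.56°.
Equatorial spacing = 30.56 × 111.3 km/° = 3402 km.
At 36° latitude, spacing = 3402 × cos(36°) = 2752 km.

2750 km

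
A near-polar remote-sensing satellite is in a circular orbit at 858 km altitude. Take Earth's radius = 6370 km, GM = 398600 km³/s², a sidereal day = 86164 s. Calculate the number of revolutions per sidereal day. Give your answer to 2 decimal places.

14.09

Semi-major axis a = 6370 + 858 = 7228 km. Period T = 2π√(a³/μ) = 2π√(7228³/398600) = 6115.6 s = 101.93 min.
Orbits per sidereal day = 86164 / 6115.6 = 14.089.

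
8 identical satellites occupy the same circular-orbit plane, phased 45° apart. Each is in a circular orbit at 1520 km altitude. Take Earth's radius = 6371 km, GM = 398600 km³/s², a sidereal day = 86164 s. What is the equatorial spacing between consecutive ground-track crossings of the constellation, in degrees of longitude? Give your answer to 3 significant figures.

Semi-major axis a = 6371 + 1520 = 7891 km. Period T = 2π√(a³/μ) = 2π√(7891³/398600) = 6976.0 s = 116.27 min.
Single-satellite node shift = (6976.0/86164) × 360° = 29.15°.
With 8 satellites evenly phased, successive equator crossings are 29.15/8 = 3.643° apart.

3.64°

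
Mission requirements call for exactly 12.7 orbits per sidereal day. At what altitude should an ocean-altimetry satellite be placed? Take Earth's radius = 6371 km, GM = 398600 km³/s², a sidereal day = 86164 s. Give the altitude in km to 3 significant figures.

Required period T = 86164 / 12.7 = 6784.6 s.
From T = 2π√(a³/μ): a = (μ T²/4π²)^(1/3) = (398600 × 6784.6² / 4π²)^(1/3) = 7746 km.
Altitude h = a − R = 7746 − 6371 = 1375 km.

1370 km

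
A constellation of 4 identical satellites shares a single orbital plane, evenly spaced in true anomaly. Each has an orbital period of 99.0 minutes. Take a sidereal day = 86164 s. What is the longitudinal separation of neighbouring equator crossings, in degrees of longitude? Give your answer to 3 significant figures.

6.20°

T = 99.0 min = 5940.0 s.
Single-satellite node shift = (5940.0/86164) × 360° = 24.82°.
With 4 satellites evenly phased, successive equator crossings are 24.82/4 = 6.204° apart.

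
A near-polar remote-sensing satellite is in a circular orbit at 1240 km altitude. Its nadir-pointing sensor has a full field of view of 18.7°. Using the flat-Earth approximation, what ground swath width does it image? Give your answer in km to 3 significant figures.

408 km

Half-angle = 18.7°/2 = 9.35°.
Swath width ≈ 2h·tan(θ/2) = 2 × 1240 × tan(9.35°) = 408.3 km.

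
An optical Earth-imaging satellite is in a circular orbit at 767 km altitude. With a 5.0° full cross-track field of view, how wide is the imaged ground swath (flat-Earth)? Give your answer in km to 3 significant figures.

67.0 km

Half-angle = 5.0°/2 = 2.5°.
Swath width ≈ 2h·tan(θ/2) = 2 × 767 × tan(2.5°) = 67.0 km.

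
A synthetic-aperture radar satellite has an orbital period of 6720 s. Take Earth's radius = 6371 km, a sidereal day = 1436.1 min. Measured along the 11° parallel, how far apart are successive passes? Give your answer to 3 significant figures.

Node shift per orbit = (6720.0/86166) × 360° = 28.08°.
Equatorial spacing = 28.08 × 111.2 km/° = 3122 km.
At 11° latitude, spacing = 3122 × cos(11°) = 3065 km.

3060 km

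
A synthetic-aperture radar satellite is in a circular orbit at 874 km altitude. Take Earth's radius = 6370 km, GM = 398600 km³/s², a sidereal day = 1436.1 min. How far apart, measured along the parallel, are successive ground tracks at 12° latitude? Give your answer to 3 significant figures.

Semi-major axis a = 6370 + 874 = 7244 km. Period T = 2π√(a³/μ) = 2π√(7244³/398600) = 6135.9 s = 102.27 min.
Node shift per orbit = (6135.9/86166) × 360° = 25.64°.
Equatorial spacing = 25.64 × 111.2 km/° = 2850 km.
At 12° latitude, spacing = 2850 × cos(12°) = 2788 km.

2790 km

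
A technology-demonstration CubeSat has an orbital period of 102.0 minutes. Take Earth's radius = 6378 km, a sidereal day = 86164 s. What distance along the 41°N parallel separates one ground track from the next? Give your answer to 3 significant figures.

2150 km

T = 102.0 min = 6120.0 s.
Node shift per orbit = (6120.0/86164) × 360° = 25.57°.
Equatorial spacing = 25.57 × 111.3 km/° = 2846 km.
At 41° latitude, spacing = 2846 × cos(41°) = 2148 km.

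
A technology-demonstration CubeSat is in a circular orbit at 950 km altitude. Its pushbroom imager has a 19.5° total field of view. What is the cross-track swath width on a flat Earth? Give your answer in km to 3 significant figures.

Half-angle = 19.5°/2 = 9.75°.
Swath width ≈ 2h·tan(θ/2) = 2 × 950 × tan(9.75°) = 326.5 km.

326 km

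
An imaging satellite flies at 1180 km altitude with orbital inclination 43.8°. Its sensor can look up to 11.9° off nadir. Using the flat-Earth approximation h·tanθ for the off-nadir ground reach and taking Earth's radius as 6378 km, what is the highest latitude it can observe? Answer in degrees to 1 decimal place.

For a prograde orbit the ground track reaches latitude ±i = ±43.8°.
Sensor half-swath on the ground ≈ 1180·tan(11.9°) = 249 km = 2.23° of latitude.
Maximum observable latitude ≈ 43.8 + 2.23 = 46.0°.

46.0°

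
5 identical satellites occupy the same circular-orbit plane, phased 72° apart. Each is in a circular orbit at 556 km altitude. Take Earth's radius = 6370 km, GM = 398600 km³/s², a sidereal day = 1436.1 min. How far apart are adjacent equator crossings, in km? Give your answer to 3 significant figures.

533 km

Semi-major axis a = 6370 + 556 = 6926 km. Period T = 2π√(a³/μ) = 2π√(6926³/398600) = 5736.3 s = 95.61 min.
Single-satellite node shift = (5736.3/86166) × 360° = 23.97°.
With 5 satellites evenly phased, successive equator crossings are 23.97/5 = 4.793° apart.
That is 4.793 × 111.2 = 533 km at the equator.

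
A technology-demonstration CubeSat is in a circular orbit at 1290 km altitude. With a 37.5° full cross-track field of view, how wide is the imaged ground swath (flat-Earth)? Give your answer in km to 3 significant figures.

Half-angle = 37.5°/2 = 18.75°.
Swath width ≈ 2h·tan(θ/2) = 2 × 1290 × tan(18.75°) = 875.8 km.

876 km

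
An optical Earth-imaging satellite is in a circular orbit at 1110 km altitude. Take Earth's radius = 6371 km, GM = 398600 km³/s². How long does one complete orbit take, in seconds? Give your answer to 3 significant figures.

Semi-major axis a = 6371 + 1110 = 7481 km. Period T = 2π√(a³/μ) = 2π√(7481³/398600) = 6439.5 s = 107.32 min.

6440 seconds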